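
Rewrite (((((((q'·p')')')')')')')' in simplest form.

(((((((q'·p')')')')')')')'
= (((((q'·p')')')')')'   (double negation)
= ((((q+p)')')')'   (De Morgan)
= ((q+p)')'   (double negation)
= q+p   (double negation)

q+p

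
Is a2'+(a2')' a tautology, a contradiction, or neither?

tautology

a2'+(a2')'
= a2'+a2
= 1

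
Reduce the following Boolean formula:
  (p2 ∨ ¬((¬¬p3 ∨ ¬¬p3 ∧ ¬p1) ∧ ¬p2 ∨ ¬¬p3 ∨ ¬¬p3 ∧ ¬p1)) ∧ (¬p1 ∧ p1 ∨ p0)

(p2 ∨ ¬p3) ∧ p0

(p2 ∨ ¬((¬¬p3 ∨ ¬¬p3 ∧ ¬p1) ∧ ¬p2 ∨ ¬¬p3 ∨ ¬¬p3 ∧ ¬p1)) ∧ (¬p1 ∧ p1 ∨ p0)
= (p2 ∨ ¬(¬¬p3 ∨ ¬¬p3 ∧ ¬p1)) ∧ (¬p1 ∧ p1 ∨ p0)   (absorption)
= (p2 ∨ ¬(¬¬p3 ∨ ¬¬p3 ∧ ¬p1)) ∧ p0   (complement / identity)
= (p2 ∨ ¬¬¬p3) ∧ p0   (absorption)
= (p2 ∨ ¬p3) ∧ p0   (double negation)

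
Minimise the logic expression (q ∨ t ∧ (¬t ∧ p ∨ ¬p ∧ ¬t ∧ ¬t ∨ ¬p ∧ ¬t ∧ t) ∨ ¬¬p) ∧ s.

(q ∨ p) ∧ s

(q ∨ t ∧ (¬t ∧ p ∨ ¬p ∧ ¬t ∧ ¬t ∨ ¬p ∧ ¬t ∧ t) ∨ ¬¬p) ∧ s
= (q ∨ t ∧ (¬t ∧ p ∨ ¬p ∧ ¬t) ∨ ¬¬p) ∧ s   (distribution)
= (q ∨ t ∧ (¬t ∧ p ∨ ¬p ∧ ¬t) ∨ p) ∧ s   (double negation)
= (q ∨ t ∧ ¬t ∨ p) ∧ s   (distribution)
= (q ∨ p) ∧ s   (complement / identity)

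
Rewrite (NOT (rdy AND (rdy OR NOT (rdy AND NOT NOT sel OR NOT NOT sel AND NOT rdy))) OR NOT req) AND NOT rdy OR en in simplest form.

NOT rdy OR en

(NOT (rdy AND (rdy OR NOT (rdy AND NOT NOT sel OR NOT NOT sel AND NOT rdy))) OR NOT req) AND NOT rdy OR en
= (NOT (rdy AND (rdy OR NOT NOT NOT sel)) OR NOT req) AND NOT rdy OR en   — distribution
= (NOT (rdy AND (rdy OR NOT sel)) OR NOT req) AND NOT rdy OR en   — double negation
= (NOT rdy OR NOT req) AND NOT rdy OR en   — absorption
= NOT rdy OR en   — absorption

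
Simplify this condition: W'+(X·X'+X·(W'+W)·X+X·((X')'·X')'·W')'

W'+X'

W'+(X·X'+X·(W'+W)·X+X·((X')'·X')'·W')'
= W'+(X·X'+X·(W'+W)·X+X·(X'+X)·W')'   [De Morgan]
= W'+(X·X'+X·X+X·(X'+X)·W')'   [complement / identity]
= W'+(X·X'+X·X+X·W')'   [complement / identity]
= W'+(X+X·W')'   [distribution]
= W'+X'   [absorption]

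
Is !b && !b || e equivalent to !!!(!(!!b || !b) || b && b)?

No

E1: !b && !b || e
    = !b || e   (idempotence)
E2: !!!(!(!!b || !b) || b && b)
    = !!!(!b && b || b && b)   (De Morgan)
    = !!!b   (distribution)
    = !b   (double negation)
These differ: at b=1, e=1, E1 = 1 but E2 = 0.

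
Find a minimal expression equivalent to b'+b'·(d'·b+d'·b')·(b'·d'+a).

b'+b'·(d'·b+d'·b')·(b'·d'+a)
= b'+b'·d'·(b'·d'+a)   (distribution)
= b'+b'·d'   (absorption)
= b'   (absorption)

b'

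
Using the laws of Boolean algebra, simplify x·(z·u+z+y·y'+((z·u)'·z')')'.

x·(z·u+z+y·y'+((z·u)'·z')')'
= x·(z·u+z+((z·u)'·z')')'   [complement / identity]
= x·(z·u+z+z·u+z)'   [De Morgan]
= x·(z·u+z)'   [idempotence]
= x·z'   [absorption]

x·z'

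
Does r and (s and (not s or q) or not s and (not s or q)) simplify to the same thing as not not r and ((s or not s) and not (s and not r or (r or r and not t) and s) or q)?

Yes

E1: r and (s and (not s or q) or not s and (not s or q))
    = r and (not s or q)
E2: not not r and ((s or not s) and not (s and not r or (r or r and not t) and s) or q)
    = not not r and ((s or not s) and not (s and not r or r and s) or q)
    = not not r and ((s or not s) and not s or q)
    = not not r and (not s or q)
    = r and (not s or q)
Both reduce to r and (not s or q), so they are equivalent.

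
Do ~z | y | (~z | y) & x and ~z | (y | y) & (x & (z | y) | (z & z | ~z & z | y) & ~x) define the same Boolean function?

E1: ~z | y | (~z | y) & x
    = ~z | y   — absorption
E2: ~z | (y | y) & (x & (z | y) | (z & z | ~z & z | y) & ~x)
    = ~z | (y | y) & (x & (z | y) | (z | y) & ~x)   — distribution
    = ~z | (y | y) & (z | y)   — distribution
    = ~z | y | y & z   — distribution
    = ~z | y   — absorption
Both reduce to ~z | y, so they are equivalent.

Yes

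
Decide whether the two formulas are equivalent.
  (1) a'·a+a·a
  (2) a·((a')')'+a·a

E1: a'·a+a·a
    = a   — distribution
E2: a·((a')')'+a·a
    = a·a'+a·a   — double negation
    = a   — distribution
Both reduce to a, so they are equivalent.

Yes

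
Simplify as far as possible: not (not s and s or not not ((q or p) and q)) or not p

not q or not p

not (not s and s or not not ((q or p) and q)) or not p
= not not not ((q or p) and q) or not p   [complement / identity]
= not not not q or not p   [absorption]
= not q or not p   [double negation]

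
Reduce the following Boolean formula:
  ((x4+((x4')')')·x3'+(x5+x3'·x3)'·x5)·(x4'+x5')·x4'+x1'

x3'·x4'+x1'

((x4+((x4')')')·x3'+(x5+x3'·x3)'·x5)·(x4'+x5')·x4'+x1'
= ((x4+x4')·x3'+(x5+x3'·x3)'·x5)·(x4'+x5')·x4'+x1'   (double negation)
= ((x4+x4')·x3'+(x5+x3'·x3)'·x5)·x4'+x1'   (absorption)
= ((x4+x4')·x3'+x5'·x5)·x4'+x1'   (complement / identity)
= (x3'+x5'·x5)·x4'+x1'   (complement / identity)
= x3'·x4'+x1'   (complement / identity)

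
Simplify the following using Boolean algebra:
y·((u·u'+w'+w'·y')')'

y·w'

y·((u·u'+w'+w'·y')')'
= y·((u·u'+w')')'   [absorption]
= y·(u·u'+w')   [double negation]
= y·w'   [complement / identity]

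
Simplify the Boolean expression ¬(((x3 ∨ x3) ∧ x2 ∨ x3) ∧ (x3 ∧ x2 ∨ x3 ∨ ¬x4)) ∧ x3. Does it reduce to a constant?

False

¬(((x3 ∨ x3) ∧ x2 ∨ x3) ∧ (x3 ∧ x2 ∨ x3 ∨ ¬x4)) ∧ x3
= ¬((x3 ∧ x2 ∨ x3) ∧ (x3 ∧ x2 ∨ x3 ∨ ¬x4)) ∧ x3   (idempotence)
= ¬(x3 ∧ x2 ∨ x3) ∧ x3   (absorption)
= ¬x3 ∧ x3   (absorption)
= False   (complement)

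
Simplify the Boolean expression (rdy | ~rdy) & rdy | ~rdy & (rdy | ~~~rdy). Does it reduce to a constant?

1

(rdy | ~rdy) & rdy | ~rdy & (rdy | ~~~rdy)
= (rdy | ~rdy) & rdy | ~rdy & (rdy | ~rdy)   — double negation
= rdy | ~rdy   — distribution
= 1   — complement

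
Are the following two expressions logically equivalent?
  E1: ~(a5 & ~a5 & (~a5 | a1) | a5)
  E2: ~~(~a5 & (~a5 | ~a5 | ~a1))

E1: ~(a5 & ~a5 & (~a5 | a1) | a5)
    = ~(a5 & ~a5 | a5)   (absorption)
    = ~a5   (complement / identity)
E2: ~~(~a5 & (~a5 | ~a5 | ~a1))
    = ~~(~a5 & (~a5 | ~a1))   (idempotence)
    = ~~~a5   (absorption)
    = ~a5   (double negation)
Both reduce to ~a5, so they are equivalent.

Yes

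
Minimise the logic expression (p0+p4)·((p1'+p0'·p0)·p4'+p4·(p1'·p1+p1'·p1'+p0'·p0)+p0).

(p0+p4)·((p1'+p0'·p0)·p4'+p4·(p1'·p1+p1'·p1'+p0'·p0)+p0)
= (p0+p4)·((p1'+p0'·p0)·p4'+p4·(p1'+p0'·p0)+p0)   (distribution)
= p0+p4·((p1'+p0'·p0)·p4'+p4·(p1'+p0'·p0))   (distribution)
= p0+p4·(p1'+p0'·p0)   (distribution)
= p0+p4·p1'   (complement / identity)

p0+p4·p1'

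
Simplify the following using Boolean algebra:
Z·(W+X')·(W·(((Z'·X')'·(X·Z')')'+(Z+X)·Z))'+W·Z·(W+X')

Z·(W+X')·(W·(((Z'·X')'·(X·Z')')'+(Z+X)·Z))'+W·Z·(W+X')
= Z·(W+X')·(W·(Z'·X'+X·Z'+(Z+X)·Z))'+W·Z·(W+X')
= Z·(W+X')·(W·(Z'+(Z+X)·Z))'+W·Z·(W+X')
= Z·(W+X')·(W·(Z'+Z))'+W·Z·(W+X')
= Z·(W+X')·W'+W·Z·(W+X')
= Z·(W+X')

Z·(W+X')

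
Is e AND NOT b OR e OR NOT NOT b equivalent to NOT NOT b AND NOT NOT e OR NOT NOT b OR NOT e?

No

E1: e AND NOT b OR e OR NOT NOT b
    = e OR NOT NOT b
    = e OR b
E2: NOT NOT b AND NOT NOT e OR NOT NOT b OR NOT e
    = NOT NOT b AND e OR NOT NOT b OR NOT e
    = NOT NOT b OR NOT e
    = b OR NOT e
These differ: at b=0, e=0, E1 = 0 but E2 = 1.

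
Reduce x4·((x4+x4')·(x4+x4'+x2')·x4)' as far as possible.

x4·((x4+x4')·(x4+x4'+x2')·x4)'
= x4·((x4+x4')·x4)'   (absorption)
= x4·x4'   (complement / identity)
= 0   (complement)

0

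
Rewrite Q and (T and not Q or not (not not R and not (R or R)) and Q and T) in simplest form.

Q and (T and not Q or not (not not R and not (R or R)) and Q and T)
= Q and (T and not Q or not (not not R and not R) and Q and T)
= Q and (T and not Q or (not R or R) and Q and T)
= Q and (T and not Q or Q and T)
= Q and T

Q and T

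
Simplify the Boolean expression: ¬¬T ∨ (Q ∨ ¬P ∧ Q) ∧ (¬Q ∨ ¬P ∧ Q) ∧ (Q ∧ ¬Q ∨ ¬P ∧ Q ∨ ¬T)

T ∨ ¬P ∧ Q

¬¬T ∨ (Q ∨ ¬P ∧ Q) ∧ (¬Q ∨ ¬P ∧ Q) ∧ (Q ∧ ¬Q ∨ ¬P ∧ Q ∨ ¬T)
= ¬¬T ∨ (Q ∧ ¬Q ∨ ¬P ∧ Q) ∧ (Q ∧ ¬Q ∨ ¬P ∧ Q ∨ ¬T)   [distribution]
= ¬¬T ∨ Q ∧ ¬Q ∨ ¬P ∧ Q   [absorption]
= ¬¬T ∨ ¬P ∧ Q   [complement / identity]
= T ∨ ¬P ∧ Q   [double negation]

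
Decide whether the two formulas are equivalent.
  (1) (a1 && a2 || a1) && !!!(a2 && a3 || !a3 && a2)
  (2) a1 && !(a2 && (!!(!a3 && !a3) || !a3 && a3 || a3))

Yes

E1: (a1 && a2 || a1) && !!!(a2 && a3 || !a3 && a2)
    = (a1 && a2 || a1) && !!!a2   [distribution]
    = (a1 && a2 || a1) && !a2   [double negation]
    = a1 && !a2   [absorption]
E2: a1 && !(a2 && (!!(!a3 && !a3) || !a3 && a3 || a3))
    = a1 && !(a2 && (!a3 && !a3 || !a3 && a3 || a3))   [double negation]
    = a1 && !(a2 && (!a3 || a3))   [distribution]
    = a1 && !a2   [complement / identity]
Both reduce to a1 && !a2, so they are equivalent.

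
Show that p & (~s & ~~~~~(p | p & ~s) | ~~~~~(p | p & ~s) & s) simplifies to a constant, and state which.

p & (~s & ~~~~~(p | p & ~s) | ~~~~~(p | p & ~s) & s)
= p & ~~~~~(p | p & ~s)   (distribution)
= p & ~~~~~p   (absorption)
= p & ~~~p   (double negation)
= p & ~p   (double negation)
= 0   (complement)

0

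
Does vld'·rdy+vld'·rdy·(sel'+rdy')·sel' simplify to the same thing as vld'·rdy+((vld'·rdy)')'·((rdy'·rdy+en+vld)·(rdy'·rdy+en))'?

Yes

E1: vld'·rdy+vld'·rdy·(sel'+rdy')·sel'
    = vld'·rdy+vld'·rdy·sel'   (absorption)
    = vld'·rdy   (absorption)
E2: vld'·rdy+((vld'·rdy)')'·((rdy'·rdy+en+vld)·(rdy'·rdy+en))'
    = vld'·rdy+((vld'·rdy)')'·(rdy'·rdy+en)'   (absorption)
    = vld'·rdy+vld'·rdy·(rdy'·rdy+en)'   (double negation)
    = vld'·rdy+vld'·rdy·en'   (complement / identity)
    = vld'·rdy   (absorption)
Both reduce to vld'·rdy, so they are equivalent.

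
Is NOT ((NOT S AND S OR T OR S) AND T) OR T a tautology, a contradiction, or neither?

NOT ((NOT S AND S OR T OR S) AND T) OR T
= NOT ((T OR S) AND T) OR T   (complement / identity)
= NOT T OR T   (absorption)
= TRUE   (complement)

tautology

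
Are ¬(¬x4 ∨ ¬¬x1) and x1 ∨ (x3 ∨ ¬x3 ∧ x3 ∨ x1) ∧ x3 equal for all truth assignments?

E1: ¬(¬x4 ∨ ¬¬x1)
    = x4 ∧ ¬x1
E2: x1 ∨ (x3 ∨ ¬x3 ∧ x3 ∨ x1) ∧ x3
    = x1 ∨ (x3 ∨ x1) ∧ x3
    = x1 ∨ x3
These differ: at x1=1, x3=0, x4=0, E1 = 0 but E2 = 1.

No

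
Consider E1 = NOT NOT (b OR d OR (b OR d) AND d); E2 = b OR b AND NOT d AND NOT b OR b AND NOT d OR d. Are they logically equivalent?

E1: NOT NOT (b OR d OR (b OR d) AND d)
    = NOT NOT (b OR d)   [absorption]
    = b OR d   [double negation]
E2: b OR b AND NOT d AND NOT b OR b AND NOT d OR d
    = b OR b AND NOT d OR d   [absorption]
    = b OR d   [absorption]
Both reduce to b OR d, so they are equivalent.

Yes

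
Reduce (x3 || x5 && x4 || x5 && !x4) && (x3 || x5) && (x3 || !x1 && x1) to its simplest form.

x3

(x3 || x5 && x4 || x5 && !x4) && (x3 || x5) && (x3 || !x1 && x1)
= (x3 || x5) && (x3 || x5) && (x3 || !x1 && x1)
= (x3 || x5) && (x3 || !x1 && x1)
= (x3 || x5) && x3
= x3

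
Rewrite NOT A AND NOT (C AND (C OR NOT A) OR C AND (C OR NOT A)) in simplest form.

NOT A AND NOT C

NOT A AND NOT (C AND (C OR NOT A) OR C AND (C OR NOT A))
= NOT A AND NOT (C AND (C OR NOT A))   (idempotence)
= NOT A AND NOT C   (absorption)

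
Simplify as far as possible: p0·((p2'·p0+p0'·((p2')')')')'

p0·((p2'·p0+p0'·((p2')')')')'
= p0·(p2'·p0+p0'·((p2')')')
= p0·(p2'·p0+p0'·p2')
= p0·p2'

p0·p2'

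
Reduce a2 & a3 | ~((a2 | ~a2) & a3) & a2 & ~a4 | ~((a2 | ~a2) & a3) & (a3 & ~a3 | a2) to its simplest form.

a2

a2 & a3 | ~((a2 | ~a2) & a3) & a2 & ~a4 | ~((a2 | ~a2) & a3) & (a3 & ~a3 | a2)
= a2 & a3 | ~((a2 | ~a2) & a3) & a2 & ~a4 | ~((a2 | ~a2) & a3) & a2   (complement / identity)
= a2 & a3 | ~((a2 | ~a2) & a3) & a2   (absorption)
= a2 & a3 | ~a3 & a2   (complement / identity)
= a2   (distribution)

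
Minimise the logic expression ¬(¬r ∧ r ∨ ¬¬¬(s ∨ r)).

¬(¬r ∧ r ∨ ¬¬¬(s ∨ r))
= ¬¬¬¬(s ∨ r)   [complement / identity]
= ¬¬(s ∨ r)   [double negation]
= s ∨ r   [double negation]

s ∨ r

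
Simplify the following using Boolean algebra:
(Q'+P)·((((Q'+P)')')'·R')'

(Q'+P)·((((Q'+P)')')'·R')'
= (Q'+P)·(((Q'+P)')'+R)
= (Q'+P)·(Q'+P+R)
= Q'+P

Q'+P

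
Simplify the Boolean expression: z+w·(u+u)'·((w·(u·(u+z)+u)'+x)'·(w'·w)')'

z+w·u'

z+w·(u+u)'·((w·(u·(u+z)+u)'+x)'·(w'·w)')'
= z+w·(u+u)'·((w·(u+u)'+x)'·(w'·w)')'   — absorption
= z+w·(u+u)'·(w·(u+u)'+x+w'·w)   — De Morgan
= z+w·(u+u)'·(w·(u+u)'+x)   — complement / identity
= z+w·(u+u)'   — absorption
= z+w·u'   — idempotence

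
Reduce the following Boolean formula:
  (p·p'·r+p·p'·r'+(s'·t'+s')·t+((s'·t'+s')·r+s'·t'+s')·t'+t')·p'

(p·p'·r+p·p'·r'+(s'·t'+s')·t+((s'·t'+s')·r+s'·t'+s')·t'+t')·p'
= (p·p'+(s'·t'+s')·t+((s'·t'+s')·r+s'·t'+s')·t'+t')·p'   [distribution]
= (p·p'+(s'·t'+s')·t+(s'·t'+s')·t'+t')·p'   [absorption]
= (p·p'+s'·t'+s'+t')·p'   [distribution]
= (s'·t'+s'+t')·p'   [complement / identity]
= (s'+t')·p'   [absorption]

(s'+t')·p'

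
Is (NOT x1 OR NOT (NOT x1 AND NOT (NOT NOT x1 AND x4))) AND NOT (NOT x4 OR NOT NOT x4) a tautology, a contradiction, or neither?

(NOT x1 OR NOT (NOT x1 AND NOT (NOT NOT x1 AND x4))) AND NOT (NOT x4 OR NOT NOT x4)
= (NOT x1 OR NOT (NOT x1 AND NOT (NOT NOT x1 AND x4))) AND x4 AND NOT x4   (De Morgan)
= (NOT x1 OR NOT (NOT x1 AND NOT (x1 AND x4))) AND x4 AND NOT x4   (double negation)
= (NOT x1 OR x1 OR x1 AND x4) AND x4 AND NOT x4   (De Morgan)
= (NOT x1 OR x1) AND x4 AND NOT x4   (absorption)
= x4 AND NOT x4   (complement / identity)
= FALSE   (complement)

contradiction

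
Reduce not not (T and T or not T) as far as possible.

True

not not (T and T or not T)
= not not (T or not T)   (idempotence)
= T or not T   (double negation)
= True   (complement)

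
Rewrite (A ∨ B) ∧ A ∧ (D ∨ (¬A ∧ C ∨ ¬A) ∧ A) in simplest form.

(A ∨ B) ∧ A ∧ (D ∨ (¬A ∧ C ∨ ¬A) ∧ A)
= A ∧ (D ∨ (¬A ∧ C ∨ ¬A) ∧ A)
= A ∧ (D ∨ ¬A ∧ A)
= A ∧ D

A ∧ D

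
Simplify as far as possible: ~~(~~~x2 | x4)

~~(~~~x2 | x4)
= ~~(~x2 | x4)   [double negation]
= ~x2 | x4   [double negation]

~x2 | x4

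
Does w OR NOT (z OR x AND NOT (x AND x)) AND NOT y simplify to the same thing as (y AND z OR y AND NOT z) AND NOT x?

No

E1: w OR NOT (z OR x AND NOT (x AND x)) AND NOT y
    = w OR NOT (z OR x AND NOT x) AND NOT y   [idempotence]
    = w OR NOT z AND NOT y   [complement / identity]
E2: (y AND z OR y AND NOT z) AND NOT x
    = y AND NOT x   [distribution]
These differ: at w=1, x=1, y=1, z=0, E1 = 1 but E2 = 0.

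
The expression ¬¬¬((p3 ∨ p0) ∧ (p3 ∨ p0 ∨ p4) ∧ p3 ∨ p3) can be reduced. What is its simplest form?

¬¬¬((p3 ∨ p0) ∧ (p3 ∨ p0 ∨ p4) ∧ p3 ∨ p3)
= ¬¬¬((p3 ∨ p0) ∧ p3 ∨ p3)   (absorption)
= ¬¬¬(p3 ∨ p3)   (absorption)
= ¬¬¬p3   (idempotence)
= ¬p3   (double negation)

¬p3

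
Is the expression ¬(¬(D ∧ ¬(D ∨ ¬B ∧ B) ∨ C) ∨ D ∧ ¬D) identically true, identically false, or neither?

¬(¬(D ∧ ¬(D ∨ ¬B ∧ B) ∨ C) ∨ D ∧ ¬D)
= ¬¬(D ∧ ¬(D ∨ ¬B ∧ B) ∨ C)   [complement / identity]
= D ∧ ¬(D ∨ ¬B ∧ B) ∨ C   [double negation]
= D ∧ ¬D ∨ C   [complement / identity]
= C   [complement / identity]
This depends on C, so it is not a constant.

neither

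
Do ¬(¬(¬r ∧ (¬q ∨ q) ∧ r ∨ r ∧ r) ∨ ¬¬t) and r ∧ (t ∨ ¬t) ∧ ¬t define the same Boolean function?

Yes

E1: ¬(¬(¬r ∧ (¬q ∨ q) ∧ r ∨ r ∧ r) ∨ ¬¬t)
    = ¬(¬(¬r ∧ r ∨ r ∧ r) ∨ ¬¬t)   — complement / identity
    = (¬r ∧ r ∨ r ∧ r) ∧ ¬t   — De Morgan
    = r ∧ ¬t   — distribution
E2: r ∧ (t ∨ ¬t) ∧ ¬t
    = r ∧ ¬t   — complement / identity
Both reduce to r ∧ ¬t, so they are equivalent.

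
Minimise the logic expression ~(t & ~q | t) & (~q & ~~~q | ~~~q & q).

~(t & ~q | t) & (~q & ~~~q | ~~~q & q)
= ~(t & ~q | t) & ~~~q   [distribution]
= ~t & ~~~q   [absorption]
= ~t & ~q   [double negation]

~t & ~q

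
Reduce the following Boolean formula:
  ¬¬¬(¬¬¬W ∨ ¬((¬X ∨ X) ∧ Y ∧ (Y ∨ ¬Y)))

¬¬¬(¬¬¬W ∨ ¬((¬X ∨ X) ∧ Y ∧ (Y ∨ ¬Y)))
= ¬¬¬(¬¬¬W ∨ ¬(Y ∧ (Y ∨ ¬Y)))   — complement / identity
= ¬¬¬(¬¬¬W ∨ ¬Y)   — complement / identity
= ¬¬(¬¬W ∧ Y)   — De Morgan
= ¬¬W ∧ Y   — double negation
= W ∧ Y   — double negation

W ∧ Y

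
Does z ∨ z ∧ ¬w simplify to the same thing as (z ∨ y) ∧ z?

E1: z ∨ z ∧ ¬w
    = z   — absorption
E2: (z ∨ y) ∧ z
    = z   — absorption
Both reduce to z, so they are equivalent.

Yes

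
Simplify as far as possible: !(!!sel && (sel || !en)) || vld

!sel || vld

!(!!sel && (sel || !en)) || vld
= !(sel && (sel || !en)) || vld   (double negation)
= !sel || vld   (absorption)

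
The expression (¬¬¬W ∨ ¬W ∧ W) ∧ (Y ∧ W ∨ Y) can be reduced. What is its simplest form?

¬W ∧ Y

(¬¬¬W ∨ ¬W ∧ W) ∧ (Y ∧ W ∨ Y)
= ¬¬¬W ∧ (Y ∧ W ∨ Y)   [complement / identity]
= ¬¬¬W ∧ Y   [absorption]
= ¬W ∧ Y   [double negation]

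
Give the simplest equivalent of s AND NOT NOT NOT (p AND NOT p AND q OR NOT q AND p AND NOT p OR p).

s AND NOT p

s AND NOT NOT NOT (p AND NOT p AND q OR NOT q AND p AND NOT p OR p)
= s AND NOT NOT NOT (p AND NOT p OR p)
= s AND NOT NOT NOT p
= s AND NOT p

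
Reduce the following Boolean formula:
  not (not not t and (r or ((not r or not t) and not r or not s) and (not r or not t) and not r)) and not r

not t and not r

not (not not t and (r or ((not r or not t) and not r or not s) and (not r or not t) and not r)) and not r
= not (not not t and (r or (not r or not t) and not r)) and not r   [absorption]
= not (not not t and (r or not r)) and not r   [absorption]
= not not not t and not r   [complement / identity]
= not t and not r   [double negation]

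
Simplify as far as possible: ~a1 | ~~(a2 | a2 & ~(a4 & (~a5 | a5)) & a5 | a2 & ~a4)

~a1 | ~~(a2 | a2 & ~(a4 & (~a5 | a5)) & a5 | a2 & ~a4)
= ~a1 | ~~(a2 | a2 & ~a4 & a5 | a2 & ~a4)
= ~a1 | ~~(a2 | a2 & ~a4)
= ~a1 | ~~a2
= ~a1 | a2

~a1 | a2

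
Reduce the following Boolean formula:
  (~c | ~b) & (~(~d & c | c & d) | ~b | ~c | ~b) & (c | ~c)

~c | ~b

(~c | ~b) & (~(~d & c | c & d) | ~b | ~c | ~b) & (c | ~c)
= (~c | ~b) & (~(~d & c | c & d) | ~b | ~c | ~b)   [complement / identity]
= (~c | ~b) & (~c | ~b | ~c | ~b)   [distribution]
= (~c | ~b) & (~c | ~b)   [idempotence]
= ~c | ~b   [idempotence]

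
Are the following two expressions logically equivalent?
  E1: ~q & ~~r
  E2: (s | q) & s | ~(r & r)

E1: ~q & ~~r
    = ~q & r   [double negation]
E2: (s | q) & s | ~(r & r)
    = (s | q) & s | ~r   [idempotence]
    = s | ~r   [absorption]
These differ: at q=1, r=0, s=1, E1 = 0 but E2 = 1.

No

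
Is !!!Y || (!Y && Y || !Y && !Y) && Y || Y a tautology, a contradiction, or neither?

tautology

!!!Y || (!Y && Y || !Y && !Y) && Y || Y
= !!!Y || !Y && Y || Y   [distribution]
= !Y || !Y && Y || Y   [double negation]
= !Y || Y   [complement / identity]
= true   [complement]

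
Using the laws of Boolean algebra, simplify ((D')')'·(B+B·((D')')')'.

D'·B'

((D')')'·(B+B·((D')')')'
= D'·(B+B·((D')')')'
= D'·(B+B·D')'
= D'·B'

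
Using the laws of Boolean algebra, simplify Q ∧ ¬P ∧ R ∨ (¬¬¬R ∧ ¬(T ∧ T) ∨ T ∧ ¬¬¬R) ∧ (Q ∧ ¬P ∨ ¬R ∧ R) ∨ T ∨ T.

Q ∧ ¬P ∧ R ∨ (¬¬¬R ∧ ¬(T ∧ T) ∨ T ∧ ¬¬¬R) ∧ (Q ∧ ¬P ∨ ¬R ∧ R) ∨ T ∨ T
= Q ∧ ¬P ∧ R ∨ (¬¬¬R ∧ ¬(T ∧ T) ∨ T ∧ ¬¬¬R) ∧ Q ∧ ¬P ∨ T ∨ T   — complement / identity
= Q ∧ ¬P ∧ R ∨ (¬¬¬R ∧ ¬T ∨ T ∧ ¬¬¬R) ∧ Q ∧ ¬P ∨ T ∨ T   — idempotence
= Q ∧ ¬P ∧ R ∨ ¬¬¬R ∧ Q ∧ ¬P ∨ T ∨ T   — distribution
= Q ∧ ¬P ∧ R ∨ ¬R ∧ Q ∧ ¬P ∨ T ∨ T   — double negation
= Q ∧ ¬P ∧ R ∨ ¬R ∧ Q ∧ ¬P ∨ T   — idempotence
= Q ∧ ¬P ∨ T   — distribution

Q ∧ ¬P ∨ T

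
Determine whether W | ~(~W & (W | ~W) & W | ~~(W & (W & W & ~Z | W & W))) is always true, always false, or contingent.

always true

W | ~(~W & (W | ~W) & W | ~~(W & (W & W & ~Z | W & W)))
= W | ~(~W & (W | ~W) & W | ~~(W & W & W))
= W | ~(~W & (W | ~W) & W | W & W & W)
= W | ~(~W & (W | ~W) & W | W & W)
= W | ~(~W & W | W & W)
= W | ~W
= 1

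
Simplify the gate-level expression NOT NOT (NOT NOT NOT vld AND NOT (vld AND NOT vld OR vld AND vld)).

NOT vld

NOT NOT (NOT NOT NOT vld AND NOT (vld AND NOT vld OR vld AND vld))
= NOT NOT (NOT NOT NOT vld AND NOT vld)
= NOT NOT (NOT vld AND NOT vld)
= NOT NOT NOT vld
= NOT vld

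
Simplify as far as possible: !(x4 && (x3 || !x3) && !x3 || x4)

!x4

!(x4 && (x3 || !x3) && !x3 || x4)
= !(x4 && !x3 || x4)   [complement / identity]
= !x4   [absorption]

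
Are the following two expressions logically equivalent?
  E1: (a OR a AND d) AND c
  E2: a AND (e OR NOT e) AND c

Yes

E1: (a OR a AND d) AND c
    = a AND c   [absorption]
E2: a AND (e OR NOT e) AND c
    = a AND c   [complement / identity]
Both reduce to a AND c, so they are equivalent.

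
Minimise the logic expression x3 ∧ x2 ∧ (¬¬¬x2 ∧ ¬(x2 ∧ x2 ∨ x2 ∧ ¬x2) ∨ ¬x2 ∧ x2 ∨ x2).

x3 ∧ x2 ∧ (¬¬¬x2 ∧ ¬(x2 ∧ x2 ∨ x2 ∧ ¬x2) ∨ ¬x2 ∧ x2 ∨ x2)
= x3 ∧ x2 ∧ (¬x2 ∧ ¬(x2 ∧ x2 ∨ x2 ∧ ¬x2) ∨ ¬x2 ∧ x2 ∨ x2)
= x3 ∧ x2 ∧ (¬x2 ∧ ¬x2 ∨ ¬x2 ∧ x2 ∨ x2)
= x3 ∧ x2 ∧ (¬x2 ∨ x2)
= x3 ∧ x2

x3 ∧ x2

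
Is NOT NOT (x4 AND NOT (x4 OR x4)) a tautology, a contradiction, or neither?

contradiction

NOT NOT (x4 AND NOT (x4 OR x4))
= NOT NOT (x4 AND NOT x4)   [idempotence]
= x4 AND NOT x4   [double negation]
= FALSE   [complement]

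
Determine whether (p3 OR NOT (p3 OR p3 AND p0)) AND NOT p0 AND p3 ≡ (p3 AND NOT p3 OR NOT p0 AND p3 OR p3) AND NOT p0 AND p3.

Yes

E1: (p3 OR NOT (p3 OR p3 AND p0)) AND NOT p0 AND p3
    = (p3 OR NOT p3) AND NOT p0 AND p3   [absorption]
    = NOT p0 AND p3   [complement / identity]
E2: (p3 AND NOT p3 OR NOT p0 AND p3 OR p3) AND NOT p0 AND p3
    = (NOT p0 AND p3 OR p3) AND NOT p0 AND p3   [complement / identity]
    = NOT p0 AND p3   [absorption]
Both reduce to NOT p0 AND p3, so they are equivalent.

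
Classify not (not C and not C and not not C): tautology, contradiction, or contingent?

not (not C and not C and not not C)
= not (not C and not not C)   [idempotence]
= C or not C   [De Morgan]
= True   [complement]

tautology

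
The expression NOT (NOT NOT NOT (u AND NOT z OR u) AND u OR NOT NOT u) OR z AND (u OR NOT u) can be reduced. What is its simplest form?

NOT (NOT NOT NOT (u AND NOT z OR u) AND u OR NOT NOT u) OR z AND (u OR NOT u)
= NOT (NOT NOT NOT (u AND NOT z OR u) AND u OR u) OR z AND (u OR NOT u)   — double negation
= NOT (NOT (u AND NOT z OR u) AND u OR u) OR z AND (u OR NOT u)   — double negation
= NOT (NOT (u AND NOT z OR u) AND u OR u) OR z   — complement / identity
= NOT (NOT u AND u OR u) OR z   — absorption
= NOT u OR z   — complement / identity

NOT u OR z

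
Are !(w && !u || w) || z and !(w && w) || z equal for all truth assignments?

Yes

E1: !(w && !u || w) || z
    = !w || z   — absorption
E2: !(w && w) || z
    = !w || z   — idempotence
Both reduce to !w || z, so they are equivalent.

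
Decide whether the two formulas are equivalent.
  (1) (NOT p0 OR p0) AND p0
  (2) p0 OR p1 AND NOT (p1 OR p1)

E1: (NOT p0 OR p0) AND p0
    = p0   [complement / identity]
E2: p0 OR p1 AND NOT (p1 OR p1)
    = p0 OR p1 AND NOT p1   [idempotence]
    = p0   [complement / identity]
Both reduce to p0, so they are equivalent.

Yes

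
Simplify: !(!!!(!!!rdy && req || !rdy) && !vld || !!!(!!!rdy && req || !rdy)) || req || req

!(!!!(!!!rdy && req || !rdy) && !vld || !!!(!!!rdy && req || !rdy)) || req || req
= !!!!(!!!rdy && req || !rdy) || req || req   (absorption)
= !!!!(!rdy && req || !rdy) || req || req   (double negation)
= !!!!!rdy || req || req   (absorption)
= !!!rdy || req || req   (double negation)
= !!!rdy || req   (idempotence)
= !rdy || req   (double negation)

!rdy || req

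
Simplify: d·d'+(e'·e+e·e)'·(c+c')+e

d·d'+(e'·e+e·e)'·(c+c')+e
= d·d'+e'·(c+c')+e   [distribution]
= e'·(c+c')+e   [complement / identity]
= e'+e   [complement / identity]
= 1   [complement]

1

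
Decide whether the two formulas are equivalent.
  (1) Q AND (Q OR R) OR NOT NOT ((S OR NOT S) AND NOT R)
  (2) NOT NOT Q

E1: Q AND (Q OR R) OR NOT NOT ((S OR NOT S) AND NOT R)
    = Q AND (Q OR R) OR (S OR NOT S) AND NOT R   (double negation)
    = Q AND (Q OR R) OR NOT R   (complement / identity)
    = Q OR NOT R   (absorption)
E2: NOT NOT Q
    = Q   (double negation)
These differ: at Q=0, R=0, S=0, E1 = 1 but E2 = 0.

No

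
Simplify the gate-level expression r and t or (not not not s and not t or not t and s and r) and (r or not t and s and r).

r and t or (not not not s and not t or not t and s and r) and (r or not t and s and r)
= r and t or not t and s and r or not not not s and not t and r
= r and t or not t and s and r or not s and not t and r
= r and t or (not t and s or not s and not t) and r
= r and t or not t and r
= r

r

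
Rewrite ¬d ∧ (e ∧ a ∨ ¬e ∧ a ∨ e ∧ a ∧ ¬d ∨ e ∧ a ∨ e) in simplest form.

¬d ∧ (e ∧ a ∨ ¬e ∧ a ∨ e ∧ a ∧ ¬d ∨ e ∧ a ∨ e)
= ¬d ∧ (e ∧ a ∨ ¬e ∧ a ∨ e ∧ a ∨ e)   [absorption]
= ¬d ∧ (a ∨ e ∧ a ∨ e)   [distribution]
= ¬d ∧ (a ∨ e)   [absorption]

¬d ∧ (a ∨ e)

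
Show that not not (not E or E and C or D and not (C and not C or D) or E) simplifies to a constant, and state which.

not not (not E or E and C or D and not (C and not C or D) or E)
= not E or E and C or D and not (C and not C or D) or E   [double negation]
= not E or E and C or D and not D or E   [complement / identity]
= not E or E and C or E   [complement / identity]
= not E or E   [absorption]
= True   [complement]

True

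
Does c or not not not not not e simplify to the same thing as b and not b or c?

E1: c or not not not not not e
    = c or not not not e   [double negation]
    = c or not e   [double negation]
E2: b and not b or c
    = c   [complement / identity]
These differ: at b=0, c=0, e=0, E1 = 1 but E2 = 0.

No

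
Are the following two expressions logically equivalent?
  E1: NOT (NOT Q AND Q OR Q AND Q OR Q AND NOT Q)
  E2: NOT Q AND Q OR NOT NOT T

No

E1: NOT (NOT Q AND Q OR Q AND Q OR Q AND NOT Q)
    = NOT (Q AND (NOT Q OR Q) OR Q AND NOT Q)   [distribution]
    = NOT (Q AND (NOT Q OR Q))   [complement / identity]
    = NOT Q   [complement / identity]
E2: NOT Q AND Q OR NOT NOT T
    = NOT Q AND Q OR T   [double negation]
    = T   [complement / identity]
These differ: at Q=0, T=0, E1 = 1 but E2 = 0.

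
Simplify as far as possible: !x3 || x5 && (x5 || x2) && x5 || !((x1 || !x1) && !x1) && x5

!x3 || x5 && (x5 || x2) && x5 || !((x1 || !x1) && !x1) && x5
= !x3 || x5 && (x5 || x2) && x5 || !!x1 && x5
= !x3 || x5 && (x5 || x2) && x5 || x1 && x5
= !x3 || x5 && x5 || x1 && x5
= !x3 || (x5 || x1) && x5
= !x3 || x5

!x3 || x5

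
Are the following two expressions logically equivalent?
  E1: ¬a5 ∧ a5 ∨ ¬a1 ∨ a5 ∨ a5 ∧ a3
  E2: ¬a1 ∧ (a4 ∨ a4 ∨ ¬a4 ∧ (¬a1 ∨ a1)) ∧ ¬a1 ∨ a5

E1: ¬a5 ∧ a5 ∨ ¬a1 ∨ a5 ∨ a5 ∧ a3
    = ¬a5 ∧ a5 ∨ ¬a1 ∨ a5   [absorption]
    = ¬a1 ∨ a5   [complement / identity]
E2: ¬a1 ∧ (a4 ∨ a4 ∨ ¬a4 ∧ (¬a1 ∨ a1)) ∧ ¬a1 ∨ a5
    = ¬a1 ∧ (a4 ∨ ¬a4 ∧ (¬a1 ∨ a1)) ∧ ¬a1 ∨ a5   [idempotence]
    = ¬a1 ∧ (a4 ∨ ¬a4) ∧ ¬a1 ∨ a5   [complement / identity]
    = ¬a1 ∧ ¬a1 ∨ a5   [complement / identity]
    = ¬a1 ∨ a5   [idempotence]
Both reduce to ¬a1 ∨ a5, so they are equivalent.

Yes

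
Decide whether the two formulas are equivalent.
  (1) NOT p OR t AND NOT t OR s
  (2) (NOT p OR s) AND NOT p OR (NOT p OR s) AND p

Yes

E1: NOT p OR t AND NOT t OR s
    = NOT p OR s   — complement / identity
E2: (NOT p OR s) AND NOT p OR (NOT p OR s) AND p
    = NOT p OR s   — distribution
Both reduce to NOT p OR s, so they are equivalent.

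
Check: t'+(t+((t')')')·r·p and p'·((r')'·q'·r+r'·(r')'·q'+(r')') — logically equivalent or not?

E1: t'+(t+((t')')')·r·p
    = t'+(t+t')·r·p
    = t'+r·p
E2: p'·((r')'·q'·r+r'·(r')'·q'+(r')')
    = p'·((r')'·q'+(r')')
    = p'·(r')'
    = p'·r
These differ: at p=1, q=0, r=1, t=0, E1 = 1 but E2 = 0.

No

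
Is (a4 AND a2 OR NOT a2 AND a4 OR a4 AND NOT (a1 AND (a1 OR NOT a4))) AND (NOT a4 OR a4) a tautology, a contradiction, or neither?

(a4 AND a2 OR NOT a2 AND a4 OR a4 AND NOT (a1 AND (a1 OR NOT a4))) AND (NOT a4 OR a4)
= (a4 OR a4 AND NOT (a1 AND (a1 OR NOT a4))) AND (NOT a4 OR a4)   [distribution]
= (a4 OR a4 AND NOT a1) AND (NOT a4 OR a4)   [absorption]
= a4 AND (NOT a4 OR a4)   [absorption]
= a4   [complement / identity]
This depends on a4, so it is not a constant.

neither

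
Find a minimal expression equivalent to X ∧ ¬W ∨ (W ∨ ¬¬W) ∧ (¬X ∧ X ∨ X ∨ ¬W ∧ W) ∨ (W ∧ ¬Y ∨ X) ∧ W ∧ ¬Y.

X ∨ W ∧ ¬Y

X ∧ ¬W ∨ (W ∨ ¬¬W) ∧ (¬X ∧ X ∨ X ∨ ¬W ∧ W) ∨ (W ∧ ¬Y ∨ X) ∧ W ∧ ¬Y
= X ∧ ¬W ∨ (W ∨ ¬¬W) ∧ (¬X ∧ X ∨ X ∨ ¬W ∧ W) ∨ W ∧ ¬Y   (absorption)
= X ∧ ¬W ∨ (W ∨ W) ∧ (¬X ∧ X ∨ X ∨ ¬W ∧ W) ∨ W ∧ ¬Y   (double negation)
= X ∧ ¬W ∨ W ∧ (¬X ∧ X ∨ X ∨ ¬W ∧ W) ∨ W ∧ ¬Y   (idempotence)
= X ∧ ¬W ∨ W ∧ (¬X ∧ X ∨ X) ∨ W ∧ ¬Y   (complement / identity)
= X ∧ ¬W ∨ W ∧ X ∨ W ∧ ¬Y   (complement / identity)
= X ∨ W ∧ ¬Y   (distribution)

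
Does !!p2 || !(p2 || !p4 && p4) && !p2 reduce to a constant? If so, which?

yes, True

!!p2 || !(p2 || !p4 && p4) && !p2
= p2 || !(p2 || !p4 && p4) && !p2   (double negation)
= p2 || !p2 && !p2   (complement / identity)
= p2 || !p2   (idempotence)
= true   (complement)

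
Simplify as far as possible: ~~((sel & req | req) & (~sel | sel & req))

req

~~((sel & req | req) & (~sel | sel & req))
= ~~(sel & req | req & ~sel)   (distribution)
= ~~req   (distribution)
= req   (double negation)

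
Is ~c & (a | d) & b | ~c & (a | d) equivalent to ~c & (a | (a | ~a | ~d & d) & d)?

E1: ~c & (a | d) & b | ~c & (a | d)
    = ~c & (a | d)
E2: ~c & (a | (a | ~a | ~d & d) & d)
    = ~c & (a | (a | ~a) & d)
    = ~c & (a | d)
Both reduce to ~c & (a | d), so they are equivalent.

Yes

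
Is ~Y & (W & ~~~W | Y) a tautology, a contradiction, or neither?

contradiction

~Y & (W & ~~~W | Y)
= ~Y & (W & ~W | Y)   — double negation
= ~Y & Y   — complement / identity
= 0   — complement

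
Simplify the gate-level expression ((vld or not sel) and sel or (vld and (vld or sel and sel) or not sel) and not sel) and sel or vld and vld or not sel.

((vld or not sel) and sel or (vld and (vld or sel and sel) or not sel) and not sel) and sel or vld and vld or not sel
= ((vld or not sel) and sel or (vld and (vld or sel) or not sel) and not sel) and sel or vld and vld or not sel   [idempotence]
= ((vld or not sel) and sel or (vld or not sel) and not sel) and sel or vld and vld or not sel   [absorption]
= (vld or not sel) and sel or vld and vld or not sel   [distribution]
= (vld or not sel) and sel or vld or not sel   [idempotence]
= vld or not sel   [absorption]

vld or not sel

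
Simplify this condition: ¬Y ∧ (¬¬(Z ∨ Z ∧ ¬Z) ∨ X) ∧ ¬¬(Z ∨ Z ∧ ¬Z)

¬Y ∧ (¬¬(Z ∨ Z ∧ ¬Z) ∨ X) ∧ ¬¬(Z ∨ Z ∧ ¬Z)
= ¬Y ∧ ¬¬(Z ∨ Z ∧ ¬Z)   [absorption]
= ¬Y ∧ ¬¬Z   [complement / identity]
= ¬Y ∧ Z   [double negation]

¬Y ∧ Z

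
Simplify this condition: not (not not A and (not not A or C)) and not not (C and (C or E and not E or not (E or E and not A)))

not A and C

not (not not A and (not not A or C)) and not not (C and (C or E and not E or not (E or E and not A)))
= not not not A and not not (C and (C or E and not E or not (E or E and not A)))   — absorption
= not not not A and not not (C and (C or not (E or E and not A)))   — complement / identity
= not not not A and C and (C or not (E or E and not A))   — double negation
= not not not A and C and (C or not E)   — absorption
= not not not A and C   — absorption
= not A and C   — double negation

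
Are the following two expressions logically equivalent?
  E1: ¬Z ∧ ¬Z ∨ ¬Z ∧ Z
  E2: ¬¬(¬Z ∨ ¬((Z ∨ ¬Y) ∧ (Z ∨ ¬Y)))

Yes

E1: ¬Z ∧ ¬Z ∨ ¬Z ∧ Z
    = ¬Z   [distribution]
E2: ¬¬(¬Z ∨ ¬((Z ∨ ¬Y) ∧ (Z ∨ ¬Y)))
    = ¬¬(¬Z ∨ ¬(Z ∨ ¬Y))   [idempotence]
    = ¬(Z ∧ (Z ∨ ¬Y))   [De Morgan]
    = ¬Z   [absorption]
Both reduce to ¬Z, so they are equivalent.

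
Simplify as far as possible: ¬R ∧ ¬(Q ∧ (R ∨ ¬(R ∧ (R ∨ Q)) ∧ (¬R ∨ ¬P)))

¬R ∧ ¬(Q ∧ (R ∨ ¬(R ∧ (R ∨ Q)) ∧ (¬R ∨ ¬P)))
= ¬R ∧ ¬(Q ∧ (R ∨ ¬R ∧ (¬R ∨ ¬P)))   [absorption]
= ¬R ∧ ¬(Q ∧ (R ∨ ¬R))   [absorption]
= ¬R ∧ ¬Q   [complement / identity]

¬R ∧ ¬Q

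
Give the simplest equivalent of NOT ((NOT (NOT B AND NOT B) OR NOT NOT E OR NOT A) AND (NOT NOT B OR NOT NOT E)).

NOT B AND NOT E

NOT ((NOT (NOT B AND NOT B) OR NOT NOT E OR NOT A) AND (NOT NOT B OR NOT NOT E))
= NOT ((NOT NOT B OR NOT NOT E OR NOT A) AND (NOT NOT B OR NOT NOT E))
= NOT (NOT NOT B OR NOT NOT E)
= NOT B AND NOT E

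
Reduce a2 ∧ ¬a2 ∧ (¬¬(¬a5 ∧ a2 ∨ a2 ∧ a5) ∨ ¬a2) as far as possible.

False

a2 ∧ ¬a2 ∧ (¬¬(¬a5 ∧ a2 ∨ a2 ∧ a5) ∨ ¬a2)
= a2 ∧ ¬a2 ∧ (¬a5 ∧ a2 ∨ a2 ∧ a5 ∨ ¬a2)   — double negation
= a2 ∧ ¬a2 ∧ (a2 ∨ ¬a2)   — distribution
= a2 ∧ ¬a2   — complement / identity
= False   — complement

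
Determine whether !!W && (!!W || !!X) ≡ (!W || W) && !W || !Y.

E1: !!W && (!!W || !!X)
    = !!W && (!!W || X)   (double negation)
    = !!W   (absorption)
    = W   (double negation)
E2: (!W || W) && !W || !Y
    = !W || !Y   (complement / identity)
These differ: at W=0, X=0, Y=0, E1 = 0 but E2 = 1.

No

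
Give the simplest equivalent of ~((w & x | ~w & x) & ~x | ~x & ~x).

~((w & x | ~w & x) & ~x | ~x & ~x)
= ~(x & ~x | ~x & ~x)   [distribution]
= ~~x   [distribution]
= x   [double negation]

x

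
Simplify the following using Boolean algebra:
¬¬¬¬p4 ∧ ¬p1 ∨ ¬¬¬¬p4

¬¬¬¬p4 ∧ ¬p1 ∨ ¬¬¬¬p4
= ¬¬¬¬p4   — absorption
= ¬¬p4   — double negation
= p4   — double negation

p4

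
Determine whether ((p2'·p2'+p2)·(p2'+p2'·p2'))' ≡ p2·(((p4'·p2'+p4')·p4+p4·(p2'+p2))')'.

No

E1: ((p2'·p2'+p2)·(p2'+p2'·p2'))'
    = (p2·p2'+p2'·p2')'   [distribution]
    = (p2')'   [distribution]
    = p2   [double negation]
E2: p2·(((p4'·p2'+p4')·p4+p4·(p2'+p2))')'
    = p2·((p4'·p4+p4·(p2'+p2))')'   [absorption]
    = p2·((p4·(p2'+p2))')'   [complement / identity]
    = p2·p4·(p2'+p2)   [double negation]
    = p2·p4   [complement / identity]
These differ: at p2=1, p4=0, E1 = 1 but E2 = 0.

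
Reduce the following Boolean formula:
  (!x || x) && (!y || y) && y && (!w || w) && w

y && w

(!x || x) && (!y || y) && y && (!w || w) && w
= (!y || y) && y && (!w || w) && w   (complement / identity)
= (!y || y) && y && w   (complement / identity)
= y && w   (complement / identity)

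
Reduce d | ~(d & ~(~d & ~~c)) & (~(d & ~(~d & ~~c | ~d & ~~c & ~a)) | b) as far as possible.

1

d | ~(d & ~(~d & ~~c)) & (~(d & ~(~d & ~~c | ~d & ~~c & ~a)) | b)
= d | ~(d & ~(~d & ~~c)) & (~(d & ~(~d & ~~c)) | b)   (absorption)
= d | ~(d & ~(~d & ~~c))   (absorption)
= d | ~(d & (d | ~c))   (De Morgan)
= d | ~d   (absorption)
= 1   (complement)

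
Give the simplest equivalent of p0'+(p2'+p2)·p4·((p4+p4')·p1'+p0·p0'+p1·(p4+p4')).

p0'+(p2'+p2)·p4·((p4+p4')·p1'+p0·p0'+p1·(p4+p4'))
= p0'+(p2'+p2)·p4·((p4+p4')·p1'+p1·(p4+p4'))   [complement / identity]
= p0'+p4·((p4+p4')·p1'+p1·(p4+p4'))   [complement / identity]
= p0'+p4·(p4+p4')   [distribution]
= p0'+p4   [complement / identity]

p0'+p4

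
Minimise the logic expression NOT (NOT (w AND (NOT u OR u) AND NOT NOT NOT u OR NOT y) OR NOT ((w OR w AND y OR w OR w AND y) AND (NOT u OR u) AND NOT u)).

w AND NOT u

NOT (NOT (w AND (NOT u OR u) AND NOT NOT NOT u OR NOT y) OR NOT ((w OR w AND y OR w OR w AND y) AND (NOT u OR u) AND NOT u))
= (w AND (NOT u OR u) AND NOT NOT NOT u OR NOT y) AND (w OR w AND y OR w OR w AND y) AND (NOT u OR u) AND NOT u   (De Morgan)
= (w AND (NOT u OR u) AND NOT NOT NOT u OR NOT y) AND (w OR w AND y) AND (NOT u OR u) AND NOT u   (idempotence)
= (w AND (NOT u OR u) AND NOT u OR NOT y) AND (w OR w AND y) AND (NOT u OR u) AND NOT u   (double negation)
= (w AND (NOT u OR u) AND NOT u OR NOT y) AND w AND (NOT u OR u) AND NOT u   (absorption)
= w AND (NOT u OR u) AND NOT u   (absorption)
= w AND NOT u   (complement / identity)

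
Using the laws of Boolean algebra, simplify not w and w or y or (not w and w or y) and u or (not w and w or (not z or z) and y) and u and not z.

not w and w or y or (not w and w or y) and u or (not w and w or (not z or z) and y) and u and not z
= not w and w or y or (not w and w or y) and u or (not w and w or y) and u and not z   [complement / identity]
= not w and w or y or (not w and w or y) and u   [absorption]
= not w and w or y   [absorption]
= y   [complement / identity]

y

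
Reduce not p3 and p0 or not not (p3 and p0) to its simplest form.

p0

not p3 and p0 or not not (p3 and p0)
= not p3 and p0 or p3 and p0   — double negation
= p0   — distribution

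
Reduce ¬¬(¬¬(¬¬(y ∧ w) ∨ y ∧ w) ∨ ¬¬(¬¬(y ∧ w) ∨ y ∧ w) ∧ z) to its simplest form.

¬¬(¬¬(¬¬(y ∧ w) ∨ y ∧ w) ∨ ¬¬(¬¬(y ∧ w) ∨ y ∧ w) ∧ z)
= ¬¬¬¬(¬¬(y ∧ w) ∨ y ∧ w)   — absorption
= ¬¬¬¬(y ∧ w ∨ y ∧ w)   — double negation
= ¬¬¬¬(y ∧ w)   — idempotence
= ¬¬(y ∧ w)   — double negation
= y ∧ w   — double negation

y ∧ w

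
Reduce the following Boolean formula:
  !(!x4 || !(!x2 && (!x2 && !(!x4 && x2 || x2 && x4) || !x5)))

!(!x4 || !(!x2 && (!x2 && !(!x4 && x2 || x2 && x4) || !x5)))
= !(!x4 || !(!x2 && (!x2 && !x2 || !x5)))   [distribution]
= x4 && !x2 && (!x2 && !x2 || !x5)   [De Morgan]
= x4 && !x2 && (!x2 || !x5)   [idempotence]
= x4 && !x2   [absorption]

x4 && !x2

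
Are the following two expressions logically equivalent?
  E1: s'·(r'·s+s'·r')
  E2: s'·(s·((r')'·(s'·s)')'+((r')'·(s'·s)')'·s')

E1: s'·(r'·s+s'·r')
    = s'·r'   [distribution]
E2: s'·(s·((r')'·(s'·s)')'+((r')'·(s'·s)')'·s')
    = s'·((r')'·(s'·s)')'   [distribution]
    = s'·(r'+s'·s)   [De Morgan]
    = s'·r'   [complement / identity]
Both reduce to s'·r', so they are equivalent.

Yes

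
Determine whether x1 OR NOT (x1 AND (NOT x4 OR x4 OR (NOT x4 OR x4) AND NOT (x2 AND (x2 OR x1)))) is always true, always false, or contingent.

always true

x1 OR NOT (x1 AND (NOT x4 OR x4 OR (NOT x4 OR x4) AND NOT (x2 AND (x2 OR x1))))
= x1 OR NOT (x1 AND (NOT x4 OR x4 OR (NOT x4 OR x4) AND NOT x2))   (absorption)
= x1 OR NOT (x1 AND (NOT x4 OR x4))   (absorption)
= x1 OR NOT x1   (complement / identity)
= TRUE   (complement)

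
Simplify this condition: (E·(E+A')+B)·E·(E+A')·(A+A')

E

(E·(E+A')+B)·E·(E+A')·(A+A')
= E·(E+A')·(A+A')   [absorption]
= E·(A+A')   [absorption]
= E   [complement / identity]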